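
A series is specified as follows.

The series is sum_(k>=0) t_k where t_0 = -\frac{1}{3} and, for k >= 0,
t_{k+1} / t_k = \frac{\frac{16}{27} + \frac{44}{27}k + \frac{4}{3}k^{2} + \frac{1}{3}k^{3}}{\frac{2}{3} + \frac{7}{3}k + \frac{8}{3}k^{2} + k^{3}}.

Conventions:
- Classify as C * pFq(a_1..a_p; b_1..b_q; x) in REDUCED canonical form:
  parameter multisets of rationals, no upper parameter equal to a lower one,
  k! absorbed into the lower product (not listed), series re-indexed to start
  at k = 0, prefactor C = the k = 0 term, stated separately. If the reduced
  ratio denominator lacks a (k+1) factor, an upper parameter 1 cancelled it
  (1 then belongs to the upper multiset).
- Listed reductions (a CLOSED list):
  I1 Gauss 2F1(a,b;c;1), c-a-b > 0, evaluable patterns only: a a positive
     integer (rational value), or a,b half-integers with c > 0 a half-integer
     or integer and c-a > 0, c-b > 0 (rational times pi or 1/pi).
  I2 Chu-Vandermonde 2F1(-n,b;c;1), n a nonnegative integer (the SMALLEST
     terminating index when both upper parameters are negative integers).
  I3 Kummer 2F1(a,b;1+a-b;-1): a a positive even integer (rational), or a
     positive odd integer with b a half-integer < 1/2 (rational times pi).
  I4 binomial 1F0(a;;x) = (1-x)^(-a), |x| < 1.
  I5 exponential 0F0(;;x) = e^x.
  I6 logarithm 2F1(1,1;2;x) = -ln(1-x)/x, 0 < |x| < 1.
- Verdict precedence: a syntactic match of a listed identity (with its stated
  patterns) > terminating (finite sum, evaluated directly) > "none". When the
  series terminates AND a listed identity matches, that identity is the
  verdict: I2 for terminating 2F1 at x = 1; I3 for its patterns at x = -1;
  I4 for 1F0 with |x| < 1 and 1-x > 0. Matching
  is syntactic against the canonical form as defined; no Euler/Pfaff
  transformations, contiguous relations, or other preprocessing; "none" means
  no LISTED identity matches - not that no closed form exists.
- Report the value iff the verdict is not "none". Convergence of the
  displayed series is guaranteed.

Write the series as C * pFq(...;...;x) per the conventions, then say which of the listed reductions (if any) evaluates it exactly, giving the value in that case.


Structural cue: t_0 being -\frac{1}{3}, factor the ratio over Q (C = -1/3, x = 1/3): negated roots = parameters.
Consecutive-term ratio: r(k) = \frac{1}{3} * (k+\frac{4}{3}) (k+2) / [(k+1) (k+1)] ; factor over Q: parameters, x = \frac{1}{3}, and C = -\frac{1}{3}.

Classification (C = -\frac{1}{3}): 2F1 with upper {\frac{4}{3}, 2}, lower {1}, argument x = \frac{1}{3}. Verdict: none (x = \frac{1}{3}): each listed identity misses the multisets {\frac{4}{3}, 2} ; {1}.


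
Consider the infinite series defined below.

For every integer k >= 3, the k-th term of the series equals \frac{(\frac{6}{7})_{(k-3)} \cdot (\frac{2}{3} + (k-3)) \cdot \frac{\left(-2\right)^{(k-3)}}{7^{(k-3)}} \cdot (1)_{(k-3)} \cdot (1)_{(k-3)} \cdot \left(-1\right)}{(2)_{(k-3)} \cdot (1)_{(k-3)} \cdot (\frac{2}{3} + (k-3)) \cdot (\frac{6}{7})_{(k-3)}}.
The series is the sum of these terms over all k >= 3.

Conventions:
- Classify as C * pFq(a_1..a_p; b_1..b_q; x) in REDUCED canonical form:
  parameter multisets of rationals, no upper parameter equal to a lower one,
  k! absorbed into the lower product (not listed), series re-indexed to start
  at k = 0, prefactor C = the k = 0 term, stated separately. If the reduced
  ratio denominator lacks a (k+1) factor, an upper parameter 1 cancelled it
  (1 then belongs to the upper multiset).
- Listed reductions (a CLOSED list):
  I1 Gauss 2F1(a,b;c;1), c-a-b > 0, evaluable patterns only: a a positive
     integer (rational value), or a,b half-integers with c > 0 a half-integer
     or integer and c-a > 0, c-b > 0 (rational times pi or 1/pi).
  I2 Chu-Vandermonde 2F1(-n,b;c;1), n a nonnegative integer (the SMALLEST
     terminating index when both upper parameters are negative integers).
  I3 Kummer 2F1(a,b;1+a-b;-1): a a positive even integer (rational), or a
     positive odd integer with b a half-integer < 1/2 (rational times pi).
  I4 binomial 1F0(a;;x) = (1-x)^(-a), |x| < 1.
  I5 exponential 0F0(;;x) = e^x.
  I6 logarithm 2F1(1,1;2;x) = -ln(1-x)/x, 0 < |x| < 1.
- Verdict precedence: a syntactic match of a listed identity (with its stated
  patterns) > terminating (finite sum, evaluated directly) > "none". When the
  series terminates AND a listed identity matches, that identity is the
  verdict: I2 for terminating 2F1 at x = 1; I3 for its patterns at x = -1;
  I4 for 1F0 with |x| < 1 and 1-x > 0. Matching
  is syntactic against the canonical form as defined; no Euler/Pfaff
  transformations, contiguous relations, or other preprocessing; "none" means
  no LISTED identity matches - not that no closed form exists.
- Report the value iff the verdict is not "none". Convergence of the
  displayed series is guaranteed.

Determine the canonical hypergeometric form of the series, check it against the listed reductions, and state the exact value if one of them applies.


At argument -\frac{2}{7}: a 2F1 with upper {1, 1}, lower {2}, scaled by C = -1. Verdict: this is the logarithmic series (I6) (the logarithm: parameters (1,1;2), x = -\frac{2}{7}). Its exact value is \left(-\frac{7}{2}\right) \cdot \ln\left(\frac{9}{7}\right).

Structural cue: t_0 = -1 here, and the parameter 6/7 appears in both the upper and lower lists and cancels (alongside the other common factor).
Step ratio: r(k) = -\frac{2}{7} * (k+1) (k+1) / [(k+2) (k+1)] - rational in k, leading ratio -\frac{2}{7}; with t_0 = -1, classification follows.


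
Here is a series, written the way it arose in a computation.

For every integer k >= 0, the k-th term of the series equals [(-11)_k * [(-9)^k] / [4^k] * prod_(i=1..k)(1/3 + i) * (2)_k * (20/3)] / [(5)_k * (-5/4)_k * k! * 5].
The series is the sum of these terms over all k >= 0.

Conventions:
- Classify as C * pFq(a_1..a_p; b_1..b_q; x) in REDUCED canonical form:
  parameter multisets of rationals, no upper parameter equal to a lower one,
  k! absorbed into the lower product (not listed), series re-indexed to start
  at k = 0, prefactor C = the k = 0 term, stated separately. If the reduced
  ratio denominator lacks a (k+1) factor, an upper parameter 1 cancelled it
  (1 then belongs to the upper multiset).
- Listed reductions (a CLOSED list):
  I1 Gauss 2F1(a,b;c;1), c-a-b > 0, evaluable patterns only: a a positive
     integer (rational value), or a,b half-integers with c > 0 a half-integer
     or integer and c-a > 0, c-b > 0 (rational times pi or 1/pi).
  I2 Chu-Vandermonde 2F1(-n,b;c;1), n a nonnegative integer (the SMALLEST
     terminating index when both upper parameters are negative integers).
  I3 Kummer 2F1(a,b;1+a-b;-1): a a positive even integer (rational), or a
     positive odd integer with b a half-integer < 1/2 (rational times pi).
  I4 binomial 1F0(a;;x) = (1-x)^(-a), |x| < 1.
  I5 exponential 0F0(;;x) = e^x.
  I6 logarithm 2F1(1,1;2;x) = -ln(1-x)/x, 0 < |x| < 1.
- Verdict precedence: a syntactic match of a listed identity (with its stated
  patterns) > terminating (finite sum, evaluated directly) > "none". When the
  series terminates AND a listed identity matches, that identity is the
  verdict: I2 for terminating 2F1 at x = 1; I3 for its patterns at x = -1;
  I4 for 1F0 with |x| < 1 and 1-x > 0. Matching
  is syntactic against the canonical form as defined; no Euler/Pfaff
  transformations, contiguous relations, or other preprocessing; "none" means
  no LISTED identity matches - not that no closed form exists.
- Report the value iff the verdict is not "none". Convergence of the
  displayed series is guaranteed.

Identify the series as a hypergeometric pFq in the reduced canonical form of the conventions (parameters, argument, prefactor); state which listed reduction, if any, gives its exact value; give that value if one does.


The series (x = -9/4) is 3F2: upper {-11, 4/3, 2}, lower {-5/4, 5}, prefactor 4/3. Verdict: terminating. With -11 upstairs the series is a 12-term polynomial sum; evaluated term by term. Hence: 95350158452/12075.

Key step: t_0 = 4/3 here, and the two geometric factors (prefactor 4/3) combine into one argument.
Adjacent-term ratio: r(k) = (-9/4) * (k-11) (k+4/3) (k+2) / [(k-5/4) (k+5) (k+1)] - poly over poly, x = (-9/4) from leading terms; C = 4/3 at k = 0.


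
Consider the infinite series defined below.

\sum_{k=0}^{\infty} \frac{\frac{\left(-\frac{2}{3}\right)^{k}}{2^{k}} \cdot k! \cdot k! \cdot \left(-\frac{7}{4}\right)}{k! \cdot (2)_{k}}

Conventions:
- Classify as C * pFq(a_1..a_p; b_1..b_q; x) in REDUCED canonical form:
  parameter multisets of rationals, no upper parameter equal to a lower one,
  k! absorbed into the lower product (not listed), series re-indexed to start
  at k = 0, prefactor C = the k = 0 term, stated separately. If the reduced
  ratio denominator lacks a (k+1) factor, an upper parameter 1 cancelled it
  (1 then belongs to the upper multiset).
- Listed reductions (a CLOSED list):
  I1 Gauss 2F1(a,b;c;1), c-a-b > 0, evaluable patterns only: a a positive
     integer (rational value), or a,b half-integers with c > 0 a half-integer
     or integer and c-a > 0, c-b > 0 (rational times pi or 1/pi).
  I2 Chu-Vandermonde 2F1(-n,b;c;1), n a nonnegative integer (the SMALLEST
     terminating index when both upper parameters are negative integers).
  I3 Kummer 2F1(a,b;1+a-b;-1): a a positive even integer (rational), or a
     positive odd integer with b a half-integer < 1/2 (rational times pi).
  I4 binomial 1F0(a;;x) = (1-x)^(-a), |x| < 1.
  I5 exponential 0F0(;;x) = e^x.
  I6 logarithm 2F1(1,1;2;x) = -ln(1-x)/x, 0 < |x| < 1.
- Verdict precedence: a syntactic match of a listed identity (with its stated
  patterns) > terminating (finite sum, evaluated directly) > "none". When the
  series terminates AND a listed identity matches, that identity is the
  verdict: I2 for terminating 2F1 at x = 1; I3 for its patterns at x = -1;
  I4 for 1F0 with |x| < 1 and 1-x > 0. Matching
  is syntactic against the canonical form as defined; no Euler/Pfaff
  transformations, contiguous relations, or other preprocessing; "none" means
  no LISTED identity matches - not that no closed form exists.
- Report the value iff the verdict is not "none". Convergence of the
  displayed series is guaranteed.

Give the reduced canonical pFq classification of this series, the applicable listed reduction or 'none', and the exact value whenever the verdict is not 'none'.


The tell: from the first term -\frac{7}{4}: the factorial ratio (C = -7/4, x = -1/3) (k+a-1)!/(a-1)! is a rising factorial (a)_k.
Consecutive-term ratio: r(k) = -\frac{1}{3} * (k+1) (k+1) / [(k+2) (k+1)] - rational; roots negated = parameters, x = -\frac{1}{3}, C = -\frac{7}{4}.

Classification (C = -\frac{7}{4}): 2F1 with upper {1, 1}, lower {2}, argument x = -\frac{1}{3}. Verdict at x = -\frac{1}{3}: logarithm (I6) matches (the logarithm: parameters (1,1;2), x = -\frac{1}{3}). Value: \left(-\frac{21}{4}\right) \cdot \ln\left(\frac{4}{3}\right).


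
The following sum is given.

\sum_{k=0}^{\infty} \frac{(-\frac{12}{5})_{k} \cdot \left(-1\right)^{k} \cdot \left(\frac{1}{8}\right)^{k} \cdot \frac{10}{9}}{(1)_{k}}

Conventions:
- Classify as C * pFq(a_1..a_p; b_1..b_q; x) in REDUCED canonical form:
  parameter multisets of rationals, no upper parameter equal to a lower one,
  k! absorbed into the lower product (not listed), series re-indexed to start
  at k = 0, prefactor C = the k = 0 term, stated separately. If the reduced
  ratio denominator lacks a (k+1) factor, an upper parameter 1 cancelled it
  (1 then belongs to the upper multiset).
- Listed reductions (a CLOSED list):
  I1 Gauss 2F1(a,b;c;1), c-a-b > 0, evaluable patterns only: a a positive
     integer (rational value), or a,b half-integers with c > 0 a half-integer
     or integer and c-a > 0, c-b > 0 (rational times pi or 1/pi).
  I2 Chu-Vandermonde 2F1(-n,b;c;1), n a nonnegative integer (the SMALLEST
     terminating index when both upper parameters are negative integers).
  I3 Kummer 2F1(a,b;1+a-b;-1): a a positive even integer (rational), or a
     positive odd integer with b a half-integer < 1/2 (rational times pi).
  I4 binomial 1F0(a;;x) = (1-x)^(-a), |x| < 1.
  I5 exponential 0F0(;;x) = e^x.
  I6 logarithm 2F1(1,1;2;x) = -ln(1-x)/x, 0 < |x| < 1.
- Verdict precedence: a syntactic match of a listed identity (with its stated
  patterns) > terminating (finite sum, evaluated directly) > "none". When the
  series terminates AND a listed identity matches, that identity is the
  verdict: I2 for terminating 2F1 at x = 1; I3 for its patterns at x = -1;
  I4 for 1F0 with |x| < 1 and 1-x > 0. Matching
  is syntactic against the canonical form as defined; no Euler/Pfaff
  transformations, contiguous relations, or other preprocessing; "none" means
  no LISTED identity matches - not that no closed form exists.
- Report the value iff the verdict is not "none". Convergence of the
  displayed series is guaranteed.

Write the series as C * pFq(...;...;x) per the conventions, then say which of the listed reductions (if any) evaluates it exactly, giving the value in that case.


The tell: from the first term \frac{10}{9}: the (-1)^k factor (C = 10/9) folds into the argument's sign.
Term ratio: r(k) = -\frac{1}{8} * (k-\frac{12}{5}) / [(k+1)] ; factor over Q: parameters, x = -\frac{1}{8}, and C = \frac{10}{9}.

Prefactor \frac{10}{9}, argument -\frac{1}{8}: 1F0 with upper {-\frac{12}{5}} over lower {-}. Verdict: the binomial series (I4) fires (the 1F0 binomial series: exponent 12/5, x = -\frac{1}{8}). Sum: \frac{10}{9} \cdot \left(\frac{9}{8}\right)^{\frac{12}{5}}.


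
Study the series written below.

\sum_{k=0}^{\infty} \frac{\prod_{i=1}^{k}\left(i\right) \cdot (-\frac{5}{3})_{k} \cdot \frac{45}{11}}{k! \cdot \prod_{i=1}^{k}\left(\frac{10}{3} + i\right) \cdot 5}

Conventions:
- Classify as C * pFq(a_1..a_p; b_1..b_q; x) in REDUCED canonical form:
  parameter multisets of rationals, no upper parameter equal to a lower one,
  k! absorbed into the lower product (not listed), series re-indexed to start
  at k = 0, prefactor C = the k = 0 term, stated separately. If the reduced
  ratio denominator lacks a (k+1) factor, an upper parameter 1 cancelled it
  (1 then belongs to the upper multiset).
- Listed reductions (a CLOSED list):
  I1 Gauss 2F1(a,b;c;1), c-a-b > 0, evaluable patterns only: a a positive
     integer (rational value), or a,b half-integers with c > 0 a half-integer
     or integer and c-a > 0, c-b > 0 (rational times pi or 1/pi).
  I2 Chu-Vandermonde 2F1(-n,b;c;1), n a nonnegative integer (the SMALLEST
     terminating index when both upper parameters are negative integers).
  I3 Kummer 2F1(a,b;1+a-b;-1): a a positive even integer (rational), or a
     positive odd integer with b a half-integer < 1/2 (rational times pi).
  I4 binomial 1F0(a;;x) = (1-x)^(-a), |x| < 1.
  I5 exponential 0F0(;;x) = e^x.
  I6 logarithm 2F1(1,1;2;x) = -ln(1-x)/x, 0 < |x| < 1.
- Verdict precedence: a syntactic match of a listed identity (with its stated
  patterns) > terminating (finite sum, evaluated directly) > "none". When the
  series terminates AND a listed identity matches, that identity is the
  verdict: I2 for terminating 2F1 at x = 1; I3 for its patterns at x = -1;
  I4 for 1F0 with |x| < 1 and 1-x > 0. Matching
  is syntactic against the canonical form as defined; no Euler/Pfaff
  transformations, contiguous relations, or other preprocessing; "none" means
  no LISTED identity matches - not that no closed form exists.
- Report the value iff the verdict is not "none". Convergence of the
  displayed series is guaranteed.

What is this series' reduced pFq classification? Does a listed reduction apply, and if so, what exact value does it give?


Canonical form: C = \frac{9}{11} times 2F1 with upper {-\frac{5}{3}, 1}, lower {\frac{13}{3}}, x = 1. Verdict: Gauss's theorem (I1) matches (x = 1: the Gamma ratio telescopes since c-a-b = 5 > 0 and a = 1 in Z>0). Sum: \frac{6}{11}.

Key step: t_0 being \frac{9}{11}, the constant factors (C = 9/11) combine into one prefactor.
Step ratio: r(k) = 1 * (k-\frac{5}{3}) (k+1) / [(k+\frac{13}{3}) (k+1)] - rational; roots negated = parameters, x = 1, C = \frac{9}{11}.


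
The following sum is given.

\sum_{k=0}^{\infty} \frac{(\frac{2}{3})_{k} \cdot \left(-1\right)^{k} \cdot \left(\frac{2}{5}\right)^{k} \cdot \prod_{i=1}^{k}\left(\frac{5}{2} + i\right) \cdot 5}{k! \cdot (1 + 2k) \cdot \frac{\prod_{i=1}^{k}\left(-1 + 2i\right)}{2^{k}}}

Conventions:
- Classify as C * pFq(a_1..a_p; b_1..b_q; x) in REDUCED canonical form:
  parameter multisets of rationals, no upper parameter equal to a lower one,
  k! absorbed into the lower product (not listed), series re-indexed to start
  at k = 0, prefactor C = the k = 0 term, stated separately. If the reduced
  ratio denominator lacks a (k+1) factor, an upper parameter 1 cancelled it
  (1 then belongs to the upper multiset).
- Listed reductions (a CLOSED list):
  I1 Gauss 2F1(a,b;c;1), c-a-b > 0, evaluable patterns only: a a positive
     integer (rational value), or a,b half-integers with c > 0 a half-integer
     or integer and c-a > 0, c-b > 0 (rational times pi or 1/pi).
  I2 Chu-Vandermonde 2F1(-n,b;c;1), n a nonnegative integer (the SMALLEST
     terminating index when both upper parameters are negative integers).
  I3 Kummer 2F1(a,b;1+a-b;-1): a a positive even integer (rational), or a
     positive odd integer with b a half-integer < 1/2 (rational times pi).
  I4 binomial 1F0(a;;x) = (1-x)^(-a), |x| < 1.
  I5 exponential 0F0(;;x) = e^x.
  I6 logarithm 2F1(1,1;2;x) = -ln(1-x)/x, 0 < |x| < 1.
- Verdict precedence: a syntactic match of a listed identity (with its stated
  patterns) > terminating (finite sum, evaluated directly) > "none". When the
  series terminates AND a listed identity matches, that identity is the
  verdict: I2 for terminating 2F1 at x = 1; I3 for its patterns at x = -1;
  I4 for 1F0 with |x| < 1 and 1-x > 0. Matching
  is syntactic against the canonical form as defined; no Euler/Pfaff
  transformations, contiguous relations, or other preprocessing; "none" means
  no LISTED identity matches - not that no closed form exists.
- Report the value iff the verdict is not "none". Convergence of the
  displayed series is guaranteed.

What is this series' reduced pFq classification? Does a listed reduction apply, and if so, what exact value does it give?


Structural cue: t_0 = 5 here, and the (-1)^k factor (C = 5) folds into the argument's sign.
Adjacent-term ratio: r(k) = -\frac{2}{5} * (k+\frac{2}{3}) (k+\frac{7}{2}) / [(k+\frac{3}{2}) (k+1)] - rational; roots negated = parameters, x = -\frac{2}{5}, C = 5.

x = -\frac{2}{5} here; the reduced form reads 2F1, upper {\frac{2}{3}, \frac{7}{2}}, lower {\frac{3}{2}}, C = 5. Verdict: none (x = -\frac{2}{5}): each listed identity misses the multisets {\frac{2}{3}, \frac{7}{2}} ; {\frac{3}{2}}.


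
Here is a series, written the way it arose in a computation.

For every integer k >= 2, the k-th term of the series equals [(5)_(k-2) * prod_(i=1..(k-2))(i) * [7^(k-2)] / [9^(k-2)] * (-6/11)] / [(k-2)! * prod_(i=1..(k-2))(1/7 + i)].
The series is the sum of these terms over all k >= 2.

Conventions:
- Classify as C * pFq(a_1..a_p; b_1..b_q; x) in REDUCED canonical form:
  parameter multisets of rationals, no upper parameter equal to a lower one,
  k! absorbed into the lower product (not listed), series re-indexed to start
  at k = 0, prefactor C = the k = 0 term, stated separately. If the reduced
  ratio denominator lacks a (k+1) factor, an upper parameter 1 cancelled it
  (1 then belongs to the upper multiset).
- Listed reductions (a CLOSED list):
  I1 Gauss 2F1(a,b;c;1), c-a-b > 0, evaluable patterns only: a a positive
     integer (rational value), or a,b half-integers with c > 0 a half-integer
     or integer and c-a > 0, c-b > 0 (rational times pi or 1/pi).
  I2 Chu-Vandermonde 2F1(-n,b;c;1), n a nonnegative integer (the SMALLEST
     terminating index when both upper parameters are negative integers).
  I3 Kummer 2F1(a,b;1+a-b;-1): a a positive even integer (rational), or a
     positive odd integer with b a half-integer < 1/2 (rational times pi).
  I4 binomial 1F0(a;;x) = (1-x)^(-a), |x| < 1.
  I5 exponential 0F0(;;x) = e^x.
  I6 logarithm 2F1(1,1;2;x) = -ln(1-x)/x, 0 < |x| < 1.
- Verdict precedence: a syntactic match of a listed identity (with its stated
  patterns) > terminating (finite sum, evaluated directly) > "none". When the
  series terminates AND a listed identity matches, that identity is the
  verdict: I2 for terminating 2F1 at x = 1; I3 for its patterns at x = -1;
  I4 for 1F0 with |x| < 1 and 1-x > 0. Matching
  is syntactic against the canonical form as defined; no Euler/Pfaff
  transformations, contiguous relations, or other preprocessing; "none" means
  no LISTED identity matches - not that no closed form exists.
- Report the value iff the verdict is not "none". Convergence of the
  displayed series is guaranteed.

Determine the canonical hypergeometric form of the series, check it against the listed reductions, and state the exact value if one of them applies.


Canonical form: C = -6/11 times 2F1 with upper {1, 5}, lower {8/7}, x = 7/9. Verdict: none. No listed pattern accepts 2F1(1, 5; 8/7; 7/9).

Key observation: with t_0 = -6/11, the running product (C = -6/11, x = 7/9) telescopes to a rising factorial.
Consecutive-term ratio: r(k) = (7/9) * (k+1) (k+5) / [(k+8/7) (k+1)] - rational; roots negated = parameters, x = (7/9), C = -6/11.


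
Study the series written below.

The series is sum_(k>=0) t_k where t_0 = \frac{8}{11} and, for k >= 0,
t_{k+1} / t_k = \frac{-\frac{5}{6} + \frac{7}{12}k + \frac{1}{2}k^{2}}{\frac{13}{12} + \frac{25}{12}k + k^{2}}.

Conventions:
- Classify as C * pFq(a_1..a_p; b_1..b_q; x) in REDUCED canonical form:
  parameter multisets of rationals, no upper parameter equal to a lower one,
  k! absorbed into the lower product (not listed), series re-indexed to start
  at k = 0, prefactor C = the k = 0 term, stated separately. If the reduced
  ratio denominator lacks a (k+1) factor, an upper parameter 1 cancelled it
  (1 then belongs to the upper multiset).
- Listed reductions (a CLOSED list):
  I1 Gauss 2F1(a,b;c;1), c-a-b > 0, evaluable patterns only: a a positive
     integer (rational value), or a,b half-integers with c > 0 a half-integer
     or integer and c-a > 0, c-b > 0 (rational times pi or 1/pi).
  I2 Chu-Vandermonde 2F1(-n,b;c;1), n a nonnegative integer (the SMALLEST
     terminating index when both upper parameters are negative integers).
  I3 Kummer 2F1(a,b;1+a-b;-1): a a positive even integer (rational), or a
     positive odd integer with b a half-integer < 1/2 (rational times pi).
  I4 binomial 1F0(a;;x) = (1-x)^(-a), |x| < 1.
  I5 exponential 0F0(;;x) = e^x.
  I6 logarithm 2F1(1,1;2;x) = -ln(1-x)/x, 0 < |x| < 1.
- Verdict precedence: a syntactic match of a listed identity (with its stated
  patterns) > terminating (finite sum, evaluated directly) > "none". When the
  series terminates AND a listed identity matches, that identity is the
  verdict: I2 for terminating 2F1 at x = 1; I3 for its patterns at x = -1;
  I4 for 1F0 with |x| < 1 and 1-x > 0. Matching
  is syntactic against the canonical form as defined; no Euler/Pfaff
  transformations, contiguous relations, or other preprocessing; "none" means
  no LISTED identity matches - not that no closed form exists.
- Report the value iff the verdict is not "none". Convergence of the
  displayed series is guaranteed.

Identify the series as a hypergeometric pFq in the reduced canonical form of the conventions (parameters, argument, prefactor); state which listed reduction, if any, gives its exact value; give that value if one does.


Canonical form: C = \frac{8}{11} times 2F1 with upper {-\frac{5}{6}, 2}, lower {\frac{13}{12}}, x = \frac{1}{2}. Verdict: none here - no I1-I6 shape fits x = \frac{1}{2} with lower {\frac{13}{12}}.

Key observation: x = \frac{1}{2} and factor the ratio over Q (C = 8/11, x = 1/2): negated roots = parameters.
Term ratio: r(k) = \frac{1}{2} * (k-\frac{5}{6}) (k+2) / [(k+\frac{13}{12}) (k+1)] - rational in k. x = \frac{1}{2}; t_0 = \frac{8}{11}; negate the roots.


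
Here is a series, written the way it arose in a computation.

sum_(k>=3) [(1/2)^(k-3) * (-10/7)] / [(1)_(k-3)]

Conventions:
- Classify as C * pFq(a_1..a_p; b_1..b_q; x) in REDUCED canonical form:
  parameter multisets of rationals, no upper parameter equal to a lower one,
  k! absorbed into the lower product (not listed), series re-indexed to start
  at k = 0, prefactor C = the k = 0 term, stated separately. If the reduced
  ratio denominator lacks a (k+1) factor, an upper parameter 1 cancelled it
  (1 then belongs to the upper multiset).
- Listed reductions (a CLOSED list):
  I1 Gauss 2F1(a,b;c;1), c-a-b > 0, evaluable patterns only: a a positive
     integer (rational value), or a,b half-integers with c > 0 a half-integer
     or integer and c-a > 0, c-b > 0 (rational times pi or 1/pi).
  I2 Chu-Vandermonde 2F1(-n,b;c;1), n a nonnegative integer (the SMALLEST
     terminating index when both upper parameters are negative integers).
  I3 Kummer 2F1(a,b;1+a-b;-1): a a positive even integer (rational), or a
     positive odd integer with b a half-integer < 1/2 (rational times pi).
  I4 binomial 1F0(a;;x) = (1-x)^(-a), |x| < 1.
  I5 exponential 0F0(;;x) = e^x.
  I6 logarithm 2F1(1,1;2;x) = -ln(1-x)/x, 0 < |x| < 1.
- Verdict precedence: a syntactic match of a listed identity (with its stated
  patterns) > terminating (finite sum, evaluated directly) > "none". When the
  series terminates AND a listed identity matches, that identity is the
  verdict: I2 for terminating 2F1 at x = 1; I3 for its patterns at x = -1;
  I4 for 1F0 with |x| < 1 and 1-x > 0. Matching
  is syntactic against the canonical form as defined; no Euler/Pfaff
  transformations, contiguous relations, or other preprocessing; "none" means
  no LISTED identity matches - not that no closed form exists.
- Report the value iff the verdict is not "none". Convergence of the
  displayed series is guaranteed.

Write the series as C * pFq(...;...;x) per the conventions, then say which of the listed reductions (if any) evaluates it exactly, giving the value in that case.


The tell: with t_0 = -10/7, (1)_k (prefactor -10/7) is k! itself.
Adjacent-term ratio: r(k) = (1/2) * 1 / [(k+1)] - rational in k, leading ratio (1/2); with t_0 = -10/7, classification follows.

The series (x = 1/2) is 0F0: upper {-}, lower {-}, prefactor -10/7. Verdict: the I5 exponential reduction fires (the 0F0 exponential series at x = 1/2). Exact value: (-10/7) * e^(1/2).


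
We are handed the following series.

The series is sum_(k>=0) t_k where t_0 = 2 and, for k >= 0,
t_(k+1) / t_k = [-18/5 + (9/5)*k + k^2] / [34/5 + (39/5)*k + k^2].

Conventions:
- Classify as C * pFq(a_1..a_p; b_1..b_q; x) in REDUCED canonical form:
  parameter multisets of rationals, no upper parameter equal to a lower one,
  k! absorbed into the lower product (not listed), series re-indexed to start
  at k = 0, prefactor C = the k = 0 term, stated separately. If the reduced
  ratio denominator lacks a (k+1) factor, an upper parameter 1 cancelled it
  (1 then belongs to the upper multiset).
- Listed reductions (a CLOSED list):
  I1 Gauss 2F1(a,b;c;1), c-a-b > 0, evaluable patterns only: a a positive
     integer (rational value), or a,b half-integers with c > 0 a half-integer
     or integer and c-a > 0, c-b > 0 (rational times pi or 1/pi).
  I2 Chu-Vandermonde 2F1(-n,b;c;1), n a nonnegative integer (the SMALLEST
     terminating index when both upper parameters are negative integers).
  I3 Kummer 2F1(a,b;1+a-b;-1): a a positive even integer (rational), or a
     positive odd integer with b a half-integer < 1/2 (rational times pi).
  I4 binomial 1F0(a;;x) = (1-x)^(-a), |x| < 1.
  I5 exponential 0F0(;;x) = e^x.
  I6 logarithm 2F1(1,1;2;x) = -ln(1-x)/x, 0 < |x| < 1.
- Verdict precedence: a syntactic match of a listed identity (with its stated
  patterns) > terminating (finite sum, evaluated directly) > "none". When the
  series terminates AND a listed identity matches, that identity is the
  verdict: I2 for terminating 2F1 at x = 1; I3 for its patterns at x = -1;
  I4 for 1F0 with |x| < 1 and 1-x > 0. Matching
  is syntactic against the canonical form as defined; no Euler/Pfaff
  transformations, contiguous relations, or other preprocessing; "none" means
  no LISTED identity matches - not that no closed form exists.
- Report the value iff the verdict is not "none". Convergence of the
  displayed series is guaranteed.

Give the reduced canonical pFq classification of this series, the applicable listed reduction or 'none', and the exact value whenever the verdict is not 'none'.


Prefactor 2, argument 1: 2F1 with upper {-6/5, 3} over lower {34/5}. Verdict: Gauss's theorem (I1) fires (x = 1: the Gamma ratio telescopes since c-a-b = 5 > 0 and a = 3 in Z>0). Hence: 4408/4375.

Structural cue: t_0 = 2 here, and roots of the ratio polynomials (C = 2, x = 1) are the negated parameters.
Ratio: r(k) = 1 * (k-6/5) (k+3) / [(k+34/5) (k+1)] ; factor over Q: parameters, x = 1, and C = 2.


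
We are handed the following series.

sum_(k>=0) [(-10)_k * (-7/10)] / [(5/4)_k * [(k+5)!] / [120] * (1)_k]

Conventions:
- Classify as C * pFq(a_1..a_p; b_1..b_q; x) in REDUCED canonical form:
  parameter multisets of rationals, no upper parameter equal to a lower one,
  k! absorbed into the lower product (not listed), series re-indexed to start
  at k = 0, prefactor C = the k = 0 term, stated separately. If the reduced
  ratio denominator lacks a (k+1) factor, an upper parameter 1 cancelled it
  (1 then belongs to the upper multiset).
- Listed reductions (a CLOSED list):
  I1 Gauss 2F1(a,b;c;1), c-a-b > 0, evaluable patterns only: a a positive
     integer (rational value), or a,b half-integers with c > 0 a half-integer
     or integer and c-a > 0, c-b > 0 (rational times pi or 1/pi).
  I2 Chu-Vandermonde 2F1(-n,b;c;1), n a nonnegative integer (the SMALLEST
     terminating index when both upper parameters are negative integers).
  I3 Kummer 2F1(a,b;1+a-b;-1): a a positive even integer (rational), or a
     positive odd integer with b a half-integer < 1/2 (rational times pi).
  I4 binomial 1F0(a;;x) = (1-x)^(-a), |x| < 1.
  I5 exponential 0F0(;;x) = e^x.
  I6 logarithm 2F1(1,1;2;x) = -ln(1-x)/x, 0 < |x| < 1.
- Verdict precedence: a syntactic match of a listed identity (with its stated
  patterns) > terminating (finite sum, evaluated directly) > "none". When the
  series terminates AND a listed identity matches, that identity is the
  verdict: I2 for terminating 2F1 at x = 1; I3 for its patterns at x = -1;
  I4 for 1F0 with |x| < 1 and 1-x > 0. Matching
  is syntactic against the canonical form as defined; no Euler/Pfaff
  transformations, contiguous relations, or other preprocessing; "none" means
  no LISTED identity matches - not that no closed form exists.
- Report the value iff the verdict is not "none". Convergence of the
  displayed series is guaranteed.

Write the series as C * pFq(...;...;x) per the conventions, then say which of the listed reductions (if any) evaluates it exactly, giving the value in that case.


Reduced: x = 1, 1F2, upper = {-10}, lower = {5/4, 6}, C = -7/10. Verdict: terminating - the sum ends at index 10 because -10 is a negative integer; exact evaluation follows. Sum: -43136412000410273/5986200295043718750.

Key step: t_0 = -7/10 here, and the denominator's factorial ratio (prefactor -7/10) is a lower Pochhammer.
Step ratio: r(k) = 1 * (k-10) / [(k+5/4) (k+6) (k+1)] - rational in k, leading ratio 1; with t_0 = -7/10, classification follows.


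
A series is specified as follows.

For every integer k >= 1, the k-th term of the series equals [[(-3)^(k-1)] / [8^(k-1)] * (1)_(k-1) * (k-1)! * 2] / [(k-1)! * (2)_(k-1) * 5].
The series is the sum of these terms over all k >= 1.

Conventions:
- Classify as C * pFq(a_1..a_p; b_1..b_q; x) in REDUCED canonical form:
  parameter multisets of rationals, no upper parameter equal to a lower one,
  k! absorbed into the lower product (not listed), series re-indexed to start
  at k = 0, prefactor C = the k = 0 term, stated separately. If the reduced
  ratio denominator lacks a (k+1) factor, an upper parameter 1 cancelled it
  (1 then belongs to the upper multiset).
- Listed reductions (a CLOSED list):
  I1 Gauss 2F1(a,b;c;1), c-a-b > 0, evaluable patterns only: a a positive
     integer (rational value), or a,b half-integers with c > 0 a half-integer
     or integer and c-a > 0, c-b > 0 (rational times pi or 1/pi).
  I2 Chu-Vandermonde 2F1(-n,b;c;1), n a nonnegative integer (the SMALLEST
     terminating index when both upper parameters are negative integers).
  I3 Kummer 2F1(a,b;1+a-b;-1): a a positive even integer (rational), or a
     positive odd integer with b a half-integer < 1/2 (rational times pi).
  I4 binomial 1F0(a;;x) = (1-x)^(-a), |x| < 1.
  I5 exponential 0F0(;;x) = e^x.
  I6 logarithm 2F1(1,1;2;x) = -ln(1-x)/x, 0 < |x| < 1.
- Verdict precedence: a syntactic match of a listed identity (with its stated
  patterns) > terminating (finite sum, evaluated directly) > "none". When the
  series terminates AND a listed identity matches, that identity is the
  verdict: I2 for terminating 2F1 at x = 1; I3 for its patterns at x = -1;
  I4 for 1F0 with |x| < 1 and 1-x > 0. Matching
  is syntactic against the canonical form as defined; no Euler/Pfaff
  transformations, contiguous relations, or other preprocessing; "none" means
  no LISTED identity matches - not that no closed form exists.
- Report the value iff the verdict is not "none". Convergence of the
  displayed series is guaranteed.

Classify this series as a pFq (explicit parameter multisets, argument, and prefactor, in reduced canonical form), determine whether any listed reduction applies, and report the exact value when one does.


Classification (C = 2/5): 2F1 with upper {1, 1}, lower {2}, argument x = -3/8. Verdict: logarithm (I6) fires (the logarithm: parameters (1,1;2), x = -3/8). Value: (16/15) * ln(11/8).

Structural cue: with t_0 = 2/5, the factorial ratio (C = 2/5) (k+a-1)!/(a-1)! is a rising factorial (a)_k.
Step ratio: r(k) = (-3/8) * (k+1) (k+1) / [(k+2) (k+1)] - rational in k, leading ratio (-3/8); with t_0 = 2/5, classification follows.


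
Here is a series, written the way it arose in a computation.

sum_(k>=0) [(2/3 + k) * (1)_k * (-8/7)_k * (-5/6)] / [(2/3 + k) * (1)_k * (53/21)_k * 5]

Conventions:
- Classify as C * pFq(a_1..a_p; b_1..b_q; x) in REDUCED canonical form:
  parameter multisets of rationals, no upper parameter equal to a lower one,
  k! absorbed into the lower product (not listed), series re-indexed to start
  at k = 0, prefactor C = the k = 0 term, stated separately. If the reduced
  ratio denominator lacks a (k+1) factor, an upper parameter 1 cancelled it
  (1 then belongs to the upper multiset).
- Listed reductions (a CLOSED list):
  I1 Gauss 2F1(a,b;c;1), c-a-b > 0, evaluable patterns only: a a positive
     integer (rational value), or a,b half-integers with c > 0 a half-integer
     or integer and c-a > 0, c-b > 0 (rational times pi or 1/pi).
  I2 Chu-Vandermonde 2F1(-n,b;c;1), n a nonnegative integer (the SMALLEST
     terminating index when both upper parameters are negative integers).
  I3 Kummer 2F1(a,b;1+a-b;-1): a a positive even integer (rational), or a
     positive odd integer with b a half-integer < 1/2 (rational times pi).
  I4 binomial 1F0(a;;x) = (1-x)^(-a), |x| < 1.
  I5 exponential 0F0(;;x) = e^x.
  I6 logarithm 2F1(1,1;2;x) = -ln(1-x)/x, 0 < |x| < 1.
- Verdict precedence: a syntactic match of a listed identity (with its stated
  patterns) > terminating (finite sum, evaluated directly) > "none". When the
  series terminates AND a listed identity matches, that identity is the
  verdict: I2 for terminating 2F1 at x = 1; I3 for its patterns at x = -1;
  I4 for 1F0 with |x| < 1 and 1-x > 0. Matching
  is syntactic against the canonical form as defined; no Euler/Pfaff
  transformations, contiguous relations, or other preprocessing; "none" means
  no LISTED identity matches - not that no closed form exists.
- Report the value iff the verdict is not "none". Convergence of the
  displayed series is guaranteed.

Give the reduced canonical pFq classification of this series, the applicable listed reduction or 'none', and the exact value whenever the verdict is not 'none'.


Structural cue: t_0 being -1/6, the factor k + 2/3 cancels (top and bottom), leaving prefactor -1/6.
Ratio: r(k) = 1 * (k-8/7) (k+1) / [(k+53/21) (k+1)] - rational in k, leading ratio 1; with t_0 = -1/6, classification follows.

Reduced: x = 1, 2F1, upper = {-8/7, 1}, lower = {53/21}, C = -1/6. Verdict: Gauss's theorem (I1) matches (x = 1: the Gamma ratio telescopes since c-a-b = 8/3 > 0 and a = 1 in Z>0). Value: -2/21.


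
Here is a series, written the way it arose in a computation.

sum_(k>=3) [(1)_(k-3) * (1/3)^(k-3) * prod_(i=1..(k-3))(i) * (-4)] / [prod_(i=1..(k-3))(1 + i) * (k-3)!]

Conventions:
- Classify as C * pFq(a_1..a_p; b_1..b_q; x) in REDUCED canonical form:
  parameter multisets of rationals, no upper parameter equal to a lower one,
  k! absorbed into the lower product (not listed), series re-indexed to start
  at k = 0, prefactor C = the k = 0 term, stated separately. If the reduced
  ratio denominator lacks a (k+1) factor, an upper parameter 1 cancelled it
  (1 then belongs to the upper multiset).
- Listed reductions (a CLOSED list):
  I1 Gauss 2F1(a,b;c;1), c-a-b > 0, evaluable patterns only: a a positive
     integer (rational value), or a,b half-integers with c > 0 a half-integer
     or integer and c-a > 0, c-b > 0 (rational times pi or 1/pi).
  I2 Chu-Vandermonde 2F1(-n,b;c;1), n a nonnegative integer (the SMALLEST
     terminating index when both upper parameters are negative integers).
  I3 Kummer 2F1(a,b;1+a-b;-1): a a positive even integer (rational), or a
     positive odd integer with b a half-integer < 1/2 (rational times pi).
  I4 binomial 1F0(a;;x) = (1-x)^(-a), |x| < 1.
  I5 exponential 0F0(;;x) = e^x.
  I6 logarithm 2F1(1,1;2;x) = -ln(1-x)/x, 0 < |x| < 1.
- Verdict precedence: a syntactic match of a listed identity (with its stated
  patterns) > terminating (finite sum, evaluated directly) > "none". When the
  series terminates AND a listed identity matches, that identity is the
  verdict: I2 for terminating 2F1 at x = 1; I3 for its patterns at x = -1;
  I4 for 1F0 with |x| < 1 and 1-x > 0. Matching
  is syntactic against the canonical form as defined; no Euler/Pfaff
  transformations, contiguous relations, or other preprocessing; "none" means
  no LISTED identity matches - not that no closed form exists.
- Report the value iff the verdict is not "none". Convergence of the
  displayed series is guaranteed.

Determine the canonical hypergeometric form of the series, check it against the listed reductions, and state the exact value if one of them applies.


At argument 1/3: a 2F1 with upper {1, 1}, lower {2}, scaled by C = -4. Verdict: logarithm (I6) fires (the logarithm: parameters (1,1;2), x = 1/3). Exact value: 12 * ln(2/3).

First insight: t_0 being -4, the running product (C = -4) telescopes to a rising factorial.
Term ratio: r(k) = (1/3) * (k+1) (k+1) / [(k+2) (k+1)] ; factor over Q: parameters, x = (1/3), and C = -4.


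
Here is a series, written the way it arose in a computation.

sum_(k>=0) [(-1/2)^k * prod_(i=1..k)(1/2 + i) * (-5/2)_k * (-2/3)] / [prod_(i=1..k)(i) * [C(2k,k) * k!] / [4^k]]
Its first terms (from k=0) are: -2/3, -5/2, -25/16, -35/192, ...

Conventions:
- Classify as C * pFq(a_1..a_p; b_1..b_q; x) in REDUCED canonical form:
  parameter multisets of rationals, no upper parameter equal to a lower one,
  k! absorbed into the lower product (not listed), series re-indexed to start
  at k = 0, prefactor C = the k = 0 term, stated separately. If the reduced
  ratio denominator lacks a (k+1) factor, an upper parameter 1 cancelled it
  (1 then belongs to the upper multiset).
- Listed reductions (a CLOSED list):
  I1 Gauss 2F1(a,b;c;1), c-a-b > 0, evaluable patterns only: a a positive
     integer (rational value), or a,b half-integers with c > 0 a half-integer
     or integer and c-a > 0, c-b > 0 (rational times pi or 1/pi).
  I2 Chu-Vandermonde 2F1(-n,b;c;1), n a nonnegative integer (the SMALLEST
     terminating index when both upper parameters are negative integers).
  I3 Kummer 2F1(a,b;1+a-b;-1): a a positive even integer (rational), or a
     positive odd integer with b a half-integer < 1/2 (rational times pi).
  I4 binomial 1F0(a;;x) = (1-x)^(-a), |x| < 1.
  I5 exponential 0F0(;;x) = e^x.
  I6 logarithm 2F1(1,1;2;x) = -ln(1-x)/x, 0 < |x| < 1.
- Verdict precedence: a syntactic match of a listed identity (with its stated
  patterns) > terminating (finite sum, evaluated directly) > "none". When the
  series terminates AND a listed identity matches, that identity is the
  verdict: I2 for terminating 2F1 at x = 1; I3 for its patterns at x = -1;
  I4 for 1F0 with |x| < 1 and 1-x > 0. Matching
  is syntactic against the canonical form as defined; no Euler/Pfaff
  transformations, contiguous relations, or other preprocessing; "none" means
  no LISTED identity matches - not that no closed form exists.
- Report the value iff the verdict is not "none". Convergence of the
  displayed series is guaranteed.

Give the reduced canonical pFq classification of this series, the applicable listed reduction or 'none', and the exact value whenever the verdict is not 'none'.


At argument -1/2: a 2F1 with upper {-5/2, 3/2}, lower {1/2}, scaled by C = -2/3. Verdict: none. Every listed pattern misses the 2F1 form at -1/2, upper {-5/2, 3/2}.

Key observation: t_0 = -2/3 here, and the product of the first k integers (prefactor -2/3) is k!.
Consecutive-term ratio: r(k) = (-1/2) * (k-5/2) (k+3/2) / [(k+1/2) (k+1)] - poly over poly, x = (-1/2) from leading terms; C = -2/3 at k = 0.
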